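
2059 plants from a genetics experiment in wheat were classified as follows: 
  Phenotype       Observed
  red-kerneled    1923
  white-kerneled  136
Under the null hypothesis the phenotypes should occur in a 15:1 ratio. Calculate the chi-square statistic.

Under the 15:1 hypothesis (Σ ratio = 16, N = 2059):
  red-kerneled: 2059 × 15/16 = 1930.3125
  white-kerneled: 2059 × 1/16 = 128.6875
χ² = Σ (O − E)² / E
  red-kerneled: (1923 − 1930.3125)² / 1930.3125 = 0.0277
  white-kerneled: (136 − 128.6875)² / 128.6875 = 0.4155
χ² = 0.0277 + 0.4155 = 0.4432 ≈ 0.443

0.443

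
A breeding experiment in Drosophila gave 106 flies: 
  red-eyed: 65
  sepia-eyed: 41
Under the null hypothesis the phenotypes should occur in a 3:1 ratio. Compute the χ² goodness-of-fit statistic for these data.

Under the 3:1 hypothesis (Σ ratio = 4, N = 106):
  red-eyed: 106 × 3/4 = 79.5
  sepia-eyed: 106 × 1/4 = 26.5
χ² = Σ (O − E)² / E
  red-eyed: (65 − 79.5)² / 79.5 = 2.6447
  sepia-eyed: (41 − 26.5)² / 26.5 = 7.9340
χ² = 2.6447 + 7.9340 = 10.5787 ≈ 10.579

10.579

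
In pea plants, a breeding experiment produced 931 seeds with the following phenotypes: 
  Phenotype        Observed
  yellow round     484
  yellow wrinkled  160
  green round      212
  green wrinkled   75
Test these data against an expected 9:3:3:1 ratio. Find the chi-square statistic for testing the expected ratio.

17.109

The 9:3:3:1 ratio has 16 parts, so with N = 931 the expected counts are:
  yellow round: 931 × 9/16 = 523.6875
  yellow wrinkled: 931 × 3/16 = 174.5625
  green round: 931 × 3/16 = 174.5625
  green wrinkled: 931 × 1/16 = 58.1875
χ² = Σ (O − E)² / E
  yellow round: (484 − 523.6875)² / 523.6875 = 3.0077
  yellow wrinkled: (160 − 174.5625)² / 174.5625 = 1.2148
  green round: (212 − 174.5625)² / 174.5625 = 8.0290
  green wrinkled: (75 − 58.1875)² / 58.1875 = 4.8577
χ² = 3.0077 + 1.2148 + 8.0290 + 4.8577 = 17.1092 ≈ 17.109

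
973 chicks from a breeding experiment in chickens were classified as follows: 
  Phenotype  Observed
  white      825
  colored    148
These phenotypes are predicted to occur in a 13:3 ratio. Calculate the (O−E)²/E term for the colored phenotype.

Expected counts for N = 973 under a 13:3 ratio (total parts = 16):
  white: 973 × 13/16 = 790.5625
  colored: 973 × 3/16 = 182.4375
Contribution of colored: (148 − 182.4375)² / 182.4375 = 6.5005

6.501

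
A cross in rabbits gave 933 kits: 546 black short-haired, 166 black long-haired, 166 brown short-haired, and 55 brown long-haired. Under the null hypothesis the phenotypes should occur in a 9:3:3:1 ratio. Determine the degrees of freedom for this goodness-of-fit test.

3

A goodness-of-fit test with 4 phenotype classes has df = 4 − 1 = 3.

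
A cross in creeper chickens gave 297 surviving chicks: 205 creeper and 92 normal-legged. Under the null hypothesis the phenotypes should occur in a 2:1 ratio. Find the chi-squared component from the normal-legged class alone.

0.495

Total ratio parts = 3. Expected numbers out of 297:
  creeper: 297 × 2/3 = 198
  normal-legged: 297 × 1/3 = 99
Contribution of normal-legged: (92 − 99)² / 99 = 0.4949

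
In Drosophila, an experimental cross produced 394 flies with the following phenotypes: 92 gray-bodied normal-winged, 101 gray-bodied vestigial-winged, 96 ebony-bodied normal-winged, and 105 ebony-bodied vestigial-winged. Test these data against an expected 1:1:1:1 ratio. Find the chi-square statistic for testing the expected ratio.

Expected counts for N = 394 under a 1:1:1:1 ratio (total parts = 4):
  gray-bodied normal-winged: 394 × 1/4 = 98.5
  gray-bodied vestigial-winged: 394 × 1/4 = 98.5
  ebony-bodied normal-winged: 394 × 1/4 = 98.5
  ebony-bodied vestigial-winged: 394 × 1/4 = 98.5
χ² = Σ (O − E)² / E
  gray-bodied normal-winged: (92 − 98.5)² / 98.5 = 0.4289
  gray-bodied vestigial-winged: (101 − 98.5)² / 98.5 = 0.0635
  ebony-bodied normal-winged: (96 − 98.5)² / 98.5 = 0.0635
  ebony-bodied vestigial-winged: (105 − 98.5)² / 98.5 = 0.4289
χ² = 0.4289 + 0.0635 + 0.0635 + 0.4289 = 0.9848 ≈ 0.985

0.985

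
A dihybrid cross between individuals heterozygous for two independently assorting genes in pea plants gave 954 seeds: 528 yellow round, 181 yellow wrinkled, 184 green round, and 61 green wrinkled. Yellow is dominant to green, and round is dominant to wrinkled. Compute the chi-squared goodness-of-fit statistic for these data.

0.342

A dihybrid F₂ with independent assortment and complete dominance at both loci gives a 9:3:3:1 phenotypic ratio.
Under the 9:3:3:1 hypothesis (Σ ratio = 16, N = 954):
  yellow round: 954 × 9/16 = 536.625
  yellow wrinkled: 954 × 3/16 = 178.875
  green round: 954 × 3/16 = 178.875
  green wrinkled: 954 × 1/16 = 59.625
χ² = Σ (O − E)² / E
  yellow round: (528 − 536.625)² / 536.625 = 0.1386
  yellow wrinkled: (181 − 178.875)² / 178.875 = 0.0252
  green round: (184 − 178.875)² / 178.875 = 0.1468
  green wrinkled: (61 − 59.625)² / 59.625 = 0.0317
χ² = 0.1386 + 0.0252 + 0.1468 + 0.0317 = 0.3423 ≈ 0.342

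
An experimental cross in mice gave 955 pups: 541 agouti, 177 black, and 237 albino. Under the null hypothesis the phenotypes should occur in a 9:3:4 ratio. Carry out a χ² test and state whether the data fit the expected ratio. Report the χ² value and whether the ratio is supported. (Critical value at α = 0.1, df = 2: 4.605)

0.064; consistent

Total ratio parts = 16. Expected numbers out of 955:
  agouti: 955 × 9/16 = 537.1875
  black: 955 × 3/16 = 179.0625
  albino: 955 × 4/16 = 238.75
χ² = Σ (O − E)² / E
  agouti: (541 − 537.1875)² / 537.1875 = 0.0271
  black: (177 − 179.0625)² / 179.0625 = 0.0238
  albino: (237 − 238.75)² / 238.75 = 0.0128
χ² = 0.0271 + 0.0238 + 0.0128 = 0.0637 ≈ 0.064
Degrees of freedom = 3 − 1 = 2; critical value at α = 0.1 is 4.605.
Since 0.064 < 4.605, we fail to reject the null hypothesis — the data are consistent with the 9:3:4 ratio.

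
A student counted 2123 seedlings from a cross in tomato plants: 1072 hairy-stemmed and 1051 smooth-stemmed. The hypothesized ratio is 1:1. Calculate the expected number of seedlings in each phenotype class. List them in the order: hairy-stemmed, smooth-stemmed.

The 1:1 ratio has 2 parts, so with N = 2123 the expected counts are:
  hairy-stemmed: 2123 × 1/2 = 1061.5
  smooth-stemmed: 2123 × 1/2 = 1061.5

1061.5, 1061.5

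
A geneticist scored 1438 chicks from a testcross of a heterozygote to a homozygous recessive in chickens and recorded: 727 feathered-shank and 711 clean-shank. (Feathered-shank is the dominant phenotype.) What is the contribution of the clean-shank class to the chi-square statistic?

A testcross of a heterozygote (Aa × aa) gives a 1:1 phenotypic ratio.
Under the 1:1 hypothesis (Σ ratio = 2, N = 1438):
  feathered-shank: 1438 × 1/2 = 719
  clean-shank: 1438 × 1/2 = 719
Contribution of clean-shank: (711 − 719)² / 719 = 0.0890

0.089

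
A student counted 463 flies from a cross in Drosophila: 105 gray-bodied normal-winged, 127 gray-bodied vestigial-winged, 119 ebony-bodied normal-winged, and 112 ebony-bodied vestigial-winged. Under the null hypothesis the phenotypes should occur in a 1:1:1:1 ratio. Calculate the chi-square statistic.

2.305

Total ratio parts = 4. Expected numbers out of 463:
  gray-bodied normal-winged: 463 × 1/4 = 115.75
  gray-bodied vestigial-winged: 463 × 1/4 = 115.75
  ebony-bodied normal-winged: 463 × 1/4 = 115.75
  ebony-bodied vestigial-winged: 463 × 1/4 = 115.75
χ² = Σ (O − E)² / E
  gray-bodied normal-winged: (105 − 115.75)² / 115.75 = 0.9984
  gray-bodied vestigial-winged: (127 − 115.75)² / 115.75 = 1.0934
  ebony-bodied normal-winged: (119 − 115.75)² / 115.75 = 0.0913
  ebony-bodied vestigial-winged: (112 − 115.75)² / 115.75 = 0.1215
χ² = 0.9984 + 1.0934 + 0.0913 + 0.1215 = 2.3046 ≈ 2.305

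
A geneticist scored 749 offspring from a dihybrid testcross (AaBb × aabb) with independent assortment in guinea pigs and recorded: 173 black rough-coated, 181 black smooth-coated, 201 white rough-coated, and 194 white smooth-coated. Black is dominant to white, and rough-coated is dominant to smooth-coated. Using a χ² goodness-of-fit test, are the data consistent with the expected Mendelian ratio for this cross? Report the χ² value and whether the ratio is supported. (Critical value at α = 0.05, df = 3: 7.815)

A dihybrid testcross with independent assortment gives a 1:1:1:1 ratio.
Expected counts for N = 749 under a 1:1:1:1 ratio (total parts = 4):
  black rough-coated: 749 × 1/4 = 187.25
  black smooth-coated: 749 × 1/4 = 187.25
  white rough-coated: 749 × 1/4 = 187.25
  white smooth-coated: 749 × 1/4 = 187.25
χ² = Σ (O − E)² / E
  black rough-coated: (173 − 187.25)² / 187.25 = 1.0844
  black smooth-coated: (181 − 187.25)² / 187.25 = 0.2086
  white rough-coated: (201 − 187.25)² / 187.25 = 1.0097
  white smooth-coated: (194 − 187.25)² / 187.25 = 0.2433
χ² = 1.0844 + 0.2086 + 1.0097 + 0.2433 = 2.546
Degrees of freedom = 4 − 1 = 3; critical value at α = 0.05 is 7.815.
Since 2.546 < 7.815, we fail to reject the null hypothesis — the data are consistent with the 1:1:1:1 ratio.

2.546; consistent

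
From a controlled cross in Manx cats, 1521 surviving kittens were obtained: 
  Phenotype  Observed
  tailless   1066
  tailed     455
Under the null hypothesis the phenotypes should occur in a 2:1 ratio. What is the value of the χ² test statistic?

8.000

Expected counts for N = 1521 under a 2:1 ratio (total parts = 3):
  tailless: 1521 × 2/3 = 1014
  tailed: 1521 × 1/3 = 507
χ² = Σ (O − E)² / E
  tailless: (1066 − 1014)² / 1014 = 2.6667
  tailed: (455 − 507)² / 507 = 5.3333
χ² = 2.6667 + 5.3333 = 8.000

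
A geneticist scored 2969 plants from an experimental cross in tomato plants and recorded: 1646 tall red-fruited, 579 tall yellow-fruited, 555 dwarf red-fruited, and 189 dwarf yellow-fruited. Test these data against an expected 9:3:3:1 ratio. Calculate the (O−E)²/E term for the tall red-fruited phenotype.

Under the 9:3:3:1 hypothesis (Σ ratio = 16, N = 2969):
  tall red-fruited: 2969 × 9/16 = 1670.0625
  tall yellow-fruited: 2969 × 3/16 = 556.6875
  dwarf red-fruited: 2969 × 3/16 = 556.6875
  dwarf yellow-fruited: 2969 × 1/16 = 185.5625
Contribution of tall red-fruited: (1646 − 1670.0625)² / 1670.0625 = 0.3467

0.347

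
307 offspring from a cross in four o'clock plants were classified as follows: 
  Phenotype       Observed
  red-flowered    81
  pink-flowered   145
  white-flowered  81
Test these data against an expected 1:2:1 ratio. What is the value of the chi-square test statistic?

Total ratio parts = 4. Expected numbers out of 307:
  red-flowered: 307 × 1/4 = 76.75
  pink-flowered: 307 × 2/4 = 153.5
  white-flowered: 307 × 1/4 = 76.75
χ² = Σ (O − E)² / E
  red-flowered: (81 − 76.75)² / 76.75 = 0.2353
  pink-flowered: (145 − 153.5)² / 153.5 = 0.4707
  white-flowered: (81 − 76.75)² / 76.75 = 0.2353
χ² = 0.2353 + 0.4707 + 0.2353 = 0.9413 ≈ 0.941

0.941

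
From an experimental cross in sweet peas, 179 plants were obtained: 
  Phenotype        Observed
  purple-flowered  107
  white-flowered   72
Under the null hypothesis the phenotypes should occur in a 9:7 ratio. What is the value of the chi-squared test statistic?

0.905

Under the 9:7 hypothesis (Σ ratio = 16, N = 179):
  purple-flowered: 179 × 9/16 = 100.6875
  white-flowered: 179 × 7/16 = 78.3125
χ² = Σ (O − E)² / E
  purple-flowered: (107 − 100.6875)² / 100.6875 = 0.3958
  white-flowered: (72 − 78.3125)² / 78.3125 = 0.5088
χ² = 0.3958 + 0.5088 = 0.9046 ≈ 0.905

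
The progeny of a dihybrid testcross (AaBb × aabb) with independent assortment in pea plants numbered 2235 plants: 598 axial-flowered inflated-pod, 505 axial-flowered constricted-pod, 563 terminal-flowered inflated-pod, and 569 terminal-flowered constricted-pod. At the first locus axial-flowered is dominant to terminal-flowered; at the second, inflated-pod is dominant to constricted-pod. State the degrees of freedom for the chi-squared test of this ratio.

3

A dihybrid testcross with independent assortment gives a 1:1:1:1 ratio.
A goodness-of-fit test with 4 phenotype classes has df = 4 − 1 = 3.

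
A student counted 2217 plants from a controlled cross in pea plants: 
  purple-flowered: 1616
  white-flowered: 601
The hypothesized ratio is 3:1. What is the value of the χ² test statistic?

5.258

Under the 3:1 hypothesis (Σ ratio = 4, N = 2217):
  purple-flowered: 2217 × 3/4 = 1662.75
  white-flowered: 2217 × 1/4 = 554.25
χ² = Σ (O − E)² / E
  purple-flowered: (1616 − 1662.75)² / 1662.75 = 1.3144
  white-flowered: (601 − 554.25)² / 554.25 = 3.9433
χ² = 1.3144 + 3.9433 = 5.2577 ≈ 5.258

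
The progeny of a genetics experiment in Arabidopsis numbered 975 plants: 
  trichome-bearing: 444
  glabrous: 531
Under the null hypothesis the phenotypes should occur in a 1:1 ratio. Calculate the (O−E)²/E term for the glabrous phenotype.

3.882

The 1:1 ratio has 2 parts, so with N = 975 the expected counts are:
  trichome-bearing: 975 × 1/2 = 487.5
  glabrous: 975 × 1/2 = 487.5
Contribution of glabrous: (531 − 487.5)² / 487.5 = 3.8815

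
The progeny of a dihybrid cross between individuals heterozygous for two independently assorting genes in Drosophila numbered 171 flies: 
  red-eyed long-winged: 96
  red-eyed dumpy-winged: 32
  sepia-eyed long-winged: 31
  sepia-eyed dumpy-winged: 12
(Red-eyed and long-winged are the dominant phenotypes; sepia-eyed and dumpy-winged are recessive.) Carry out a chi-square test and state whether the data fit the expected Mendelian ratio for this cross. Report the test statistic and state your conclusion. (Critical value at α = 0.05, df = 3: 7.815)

A dihybrid F₂ with independent assortment and complete dominance at both loci gives a 9:3:3:1 phenotypic ratio.
Total ratio parts = 16. Expected numbers out of 171:
  red-eyed long-winged: 171 × 9/16 = 96.1875
  red-eyed dumpy-winged: 171 × 3/16 = 32.0625
  sepia-eyed long-winged: 171 × 3/16 = 32.0625
  sepia-eyed dumpy-winged: 171 × 1/16 = 10.6875
χ² = Σ (O − E)² / E
  red-eyed long-winged: (96 − 96.1875)² / 96.1875 = 0.0004
  red-eyed dumpy-winged: (32 − 32.0625)² / 32.0625 = 0.0001
  sepia-eyed long-winged: (31 − 32.0625)² / 32.0625 = 0.0352
  sepia-eyed dumpy-winged: (12 − 10.6875)² / 10.6875 = 0.1612
χ² = 0.0004 + 0.0001 + 0.0352 + 0.1612 = 0.1969 ≈ 0.197
Degrees of freedom = 4 − 1 = 3; critical value at α = 0.05 is 7.815.
Since 0.197 < 7.815, we fail to reject the null hypothesis — the data are consistent with the 9:3:3:1 ratio.

0.197; consistent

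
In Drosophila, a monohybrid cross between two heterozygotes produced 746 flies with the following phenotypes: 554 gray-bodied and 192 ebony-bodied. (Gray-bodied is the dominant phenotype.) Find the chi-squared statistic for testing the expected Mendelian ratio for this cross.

0.216

For a monohybrid cross between heterozygotes with complete dominance, the expected phenotypic ratio is 3:1.
Expected counts for N = 746 under a 3:1 ratio (total parts = 4):
  gray-bodied: 746 × 3/4 = 559.5
  ebony-bodied: 746 × 1/4 = 186.5
χ² = Σ (O − E)² / E
  gray-bodied: (554 − 559.5)² / 559.5 = 0.0541
  ebony-bodied: (192 − 186.5)² / 186.5 = 0.1622
χ² = 0.0541 + 0.1622 = 0.2163 ≈ 0.216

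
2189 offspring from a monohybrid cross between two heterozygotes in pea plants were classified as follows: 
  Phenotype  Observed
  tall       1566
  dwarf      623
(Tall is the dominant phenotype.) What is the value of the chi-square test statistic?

13.980

For a monohybrid cross between heterozygotes with complete dominance, the expected phenotypic ratio is 3:1.
Under the 3:1 hypothesis (Σ ratio = 4, N = 2189):
  tall: 2189 × 3/4 = 1641.75
  dwarf: 2189 × 1/4 = 547.25
χ² = Σ (O − E)² / E
  tall: (1566 − 1641.75)² / 1641.75 = 3.4951
  dwarf: (623 − 547.25)² / 547.25 = 10.4853
χ² = 3.4951 + 10.4853 = 13.9804 ≈ 13.980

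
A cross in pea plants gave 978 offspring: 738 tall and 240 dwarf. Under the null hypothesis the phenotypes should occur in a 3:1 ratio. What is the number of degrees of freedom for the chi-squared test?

A goodness-of-fit test with 2 phenotype classes has df = 2 − 1 = 1.

1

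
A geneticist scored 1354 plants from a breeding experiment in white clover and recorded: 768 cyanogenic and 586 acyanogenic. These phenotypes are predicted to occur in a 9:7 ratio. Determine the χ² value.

0.122

Expected counts for N = 1354 under a 9:7 ratio (total parts = 16):
  cyanogenic: 1354 × 9/16 = 761.625
  acyanogenic: 1354 × 7/16 = 592.375
χ² = Σ (O − E)² / E
  cyanogenic: (768 − 761.625)² / 761.625 = 0.0534
  acyanogenic: (586 − 592.375)² / 592.375 = 0.0686
χ² = 0.0534 + 0.0686 = 0.122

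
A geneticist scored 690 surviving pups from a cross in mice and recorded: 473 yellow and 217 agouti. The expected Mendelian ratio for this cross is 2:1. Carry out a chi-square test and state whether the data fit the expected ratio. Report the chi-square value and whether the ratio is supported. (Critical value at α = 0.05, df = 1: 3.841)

Under the 2:1 hypothesis (Σ ratio = 3, N = 690):
  yellow: 690 × 2/3 = 460
  agouti: 690 × 1/3 = 230
χ² = Σ (O − E)² / E
  yellow: (473 − 460)² / 460 = 0.3674
  agouti: (217 − 230)² / 230 = 0.7348
χ² = 0.3674 + 0.7348 = 1.1022 ≈ 1.102
Degrees of freedom = 2 − 1 = 1; critical value at α = 0.05 is 3.841.
Since 1.102 < 3.841, we fail to reject the null hypothesis — the data are consistent with the 2:1 ratio.

1.102; consistent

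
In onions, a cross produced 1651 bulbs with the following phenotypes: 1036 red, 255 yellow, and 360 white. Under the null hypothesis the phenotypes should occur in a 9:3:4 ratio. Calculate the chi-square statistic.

The 9:3:4 ratio has 16 parts, so with N = 1651 the expected counts are:
  red: 1651 × 9/16 = 928.6875
  yellow: 1651 × 3/16 = 309.5625
  white: 1651 × 4/16 = 412.75
χ² = Σ (O − E)² / E
  red: (1036 − 928.6875)² / 928.6875 = 12.4003
  yellow: (255 − 309.5625)² / 309.5625 = 9.6170
  white: (360 − 412.75)² / 412.75 = 6.7415
χ² = 12.4003 + 9.6170 + 6.7415 = 28.7588 ≈ 28.759

28.759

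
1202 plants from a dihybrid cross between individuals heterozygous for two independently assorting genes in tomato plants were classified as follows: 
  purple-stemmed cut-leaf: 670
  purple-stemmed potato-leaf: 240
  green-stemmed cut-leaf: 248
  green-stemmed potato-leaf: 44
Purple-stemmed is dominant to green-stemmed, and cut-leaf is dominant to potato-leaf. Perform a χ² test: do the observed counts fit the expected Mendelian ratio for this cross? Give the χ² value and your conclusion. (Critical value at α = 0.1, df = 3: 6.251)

16.171; not consistent

A dihybrid F₂ with independent assortment and complete dominance at both loci gives a 9:3:3:1 phenotypic ratio.
Under the 9:3:3:1 hypothesis (Σ ratio = 16, N = 1202):
  purple-stemmed cut-leaf: 1202 × 9/16 = 676.125
  purple-stemmed potato-leaf: 1202 × 3/16 = 225.375
  green-stemmed cut-leaf: 1202 × 3/16 = 225.375
  green-stemmed potato-leaf: 1202 × 1/16 = 75.125
χ² = Σ (O − E)² / E
  purple-stemmed cut-leaf: (670 − 676.125)² / 676.125 = 0.0555
  purple-stemmed potato-leaf: (240 − 225.375)² / 225.375 = 0.9490
  green-stemmed cut-leaf: (248 − 225.375)² / 225.375 = 2.2713
  green-stemmed potato-leaf: (44 − 75.125)² / 75.125 = 12.8954
χ² = 0.0555 + 0.9490 + 2.2713 + 12.8954 = 16.1712 ≈ 16.171
Degrees of freedom = 4 − 1 = 3; critical value at α = 0.1 is 6.251.
Since 16.171 > 6.251, we reject the null hypothesis — the data do not fit the 9:3:3:1 ratio.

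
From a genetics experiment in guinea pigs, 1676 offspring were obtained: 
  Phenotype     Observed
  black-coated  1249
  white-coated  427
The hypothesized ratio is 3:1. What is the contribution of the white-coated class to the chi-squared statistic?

Total ratio parts = 4. Expected numbers out of 1676:
  black-coated: 1676 × 3/4 = 1257
  white-coated: 1676 × 1/4 = 419
Contribution of white-coated: (427 − 419)² / 419 = 0.1527

0.153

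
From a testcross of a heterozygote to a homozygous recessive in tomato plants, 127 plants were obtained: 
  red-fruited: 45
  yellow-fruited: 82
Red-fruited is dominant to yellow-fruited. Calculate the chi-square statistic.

A testcross of a heterozygote (Aa × aa) gives a 1:1 phenotypic ratio.
Expected counts for N = 127 under a 1:1 ratio (total parts = 2):
  red-fruited: 127 × 1/2 = 63.5
  yellow-fruited: 127 × 1/2 = 63.5
χ² = Σ (O − E)² / E
  red-fruited: (45 − 63.5)² / 63.5 = 5.3898
  yellow-fruited: (82 − 63.5)² / 63.5 = 5.3898
χ² = 5.3898 + 5.3898 = 10.7796 ≈ 10.780

10.780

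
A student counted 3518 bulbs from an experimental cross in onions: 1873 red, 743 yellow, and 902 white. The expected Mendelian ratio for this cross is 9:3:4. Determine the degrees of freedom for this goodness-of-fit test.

A goodness-of-fit test with 3 phenotype classes has df = 3 − 1 = 2.

2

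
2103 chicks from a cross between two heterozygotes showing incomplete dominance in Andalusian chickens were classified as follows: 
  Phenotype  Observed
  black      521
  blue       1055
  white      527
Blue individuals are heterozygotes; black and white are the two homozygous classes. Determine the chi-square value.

With incomplete dominance, a heterozygote × heterozygote cross gives a 1:2:1 phenotypic ratio.
Expected counts for N = 2103 under a 1:2:1 ratio (total parts = 4):
  black: 2103 × 1/4 = 525.75
  blue: 2103 × 2/4 = 1051.5
  white: 2103 × 1/4 = 525.75
χ² = Σ (O − E)² / E
  black: (521 − 525.75)² / 525.75 = 0.0429
  blue: (1055 − 1051.5)² / 1051.5 = 0.0117
  white: (527 − 525.75)² / 525.75 = 0.0030
χ² = 0.0429 + 0.0117 + 0.0030 = 0.0576 ≈ 0.058

0.058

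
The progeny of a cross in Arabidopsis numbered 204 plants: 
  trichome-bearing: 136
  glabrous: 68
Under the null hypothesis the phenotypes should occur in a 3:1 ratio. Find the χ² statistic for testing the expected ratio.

7.556

Expected counts for N = 204 under a 3:1 ratio (total parts = 4):
  trichome-bearing: 204 × 3/4 = 153
  glabrous: 204 × 1/4 = 51
χ² = Σ (O − E)² / E
  trichome-bearing: (136 − 153)² / 153 = 1.8889
  glabrous: (68 − 51)² / 51 = 5.6667
χ² = 1.8889 + 5.6667 = 7.5556 ≈ 7.556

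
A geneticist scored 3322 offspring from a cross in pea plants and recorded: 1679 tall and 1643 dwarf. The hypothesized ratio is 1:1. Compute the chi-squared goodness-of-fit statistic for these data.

Under the 1:1 hypothesis (Σ ratio = 2, N = 3322):
  tall: 3322 × 1/2 = 1661
  dwarf: 3322 × 1/2 = 1661
χ² = Σ (O − E)² / E
  tall: (1679 − 1661)² / 1661 = 0.1951
  dwarf: (1643 − 1661)² / 1661 = 0.1951
χ² = 0.1951 + 0.1951 = 0.3902 ≈ 0.390

0.390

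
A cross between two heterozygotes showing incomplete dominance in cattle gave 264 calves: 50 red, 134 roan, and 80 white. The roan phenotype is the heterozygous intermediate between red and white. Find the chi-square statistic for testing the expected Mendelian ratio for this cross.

With incomplete dominance, a heterozygote × heterozygote cross gives a 1:2:1 phenotypic ratio.
Total ratio parts = 4. Expected numbers out of 264:
  red: 264 × 1/4 = 66
  roan: 264 × 2/4 = 132
  white: 264 × 1/4 = 66
χ² = Σ (O − E)² / E
  red: (50 − 66)² / 66 = 3.8788
  roan: (134 − 132)² / 132 = 0.0303
  white: (80 − 66)² / 66 = 2.9697
χ² = 3.8788 + 0.0303 + 2.9697 = 6.8788 ≈ 6.879

6.879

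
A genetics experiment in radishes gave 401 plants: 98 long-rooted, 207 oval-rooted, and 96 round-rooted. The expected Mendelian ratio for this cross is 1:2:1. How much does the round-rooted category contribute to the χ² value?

0.180

Expected counts for N = 401 under a 1:2:1 ratio (total parts = 4):
  long-rooted: 401 × 1/4 = 100.25
  oval-rooted: 401 × 2/4 = 200.5
  round-rooted: 401 × 1/4 = 100.25
Contribution of round-rooted: (96 − 100.25)² / 100.25 = 0.1802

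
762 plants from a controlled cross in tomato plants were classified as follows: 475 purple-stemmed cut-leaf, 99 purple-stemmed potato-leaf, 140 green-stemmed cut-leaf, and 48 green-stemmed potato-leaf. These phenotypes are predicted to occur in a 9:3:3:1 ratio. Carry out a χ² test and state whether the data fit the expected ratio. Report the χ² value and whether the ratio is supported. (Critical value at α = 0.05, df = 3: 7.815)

Expected counts for N = 762 under a 9:3:3:1 ratio (total parts = 16):
  purple-stemmed cut-leaf: 762 × 9/16 = 428.625
  purple-stemmed potato-leaf: 762 × 3/16 = 142.875
  green-stemmed cut-leaf: 762 × 3/16 = 142.875
  green-stemmed potato-leaf: 762 × 1/16 = 47.625
χ² = Σ (O − E)² / E
  purple-stemmed cut-leaf: (475 − 428.625)² / 428.625 = 5.0175
  purple-stemmed potato-leaf: (99 − 142.875)² / 142.875 = 13.4734
  green-stemmed cut-leaf: (140 − 142.875)² / 142.875 = 0.0579
  green-stemmed potato-leaf: (48 − 47.625)² / 47.625 = 0.0030
χ² = 5.0175 + 13.4734 + 0.0579 + 0.0030 = 18.5518 ≈ 18.552
Degrees of freedom = 4 − 1 = 3; critical value at α = 0.05 is 7.815.
Since 18.552 > 7.815, we reject the null hypothesis — the data do not fit the 9:3:3:1 ratio.

18.552; not consistent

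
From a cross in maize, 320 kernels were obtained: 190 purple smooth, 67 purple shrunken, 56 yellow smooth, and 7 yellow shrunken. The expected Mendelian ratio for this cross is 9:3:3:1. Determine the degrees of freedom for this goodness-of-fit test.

3

A goodness-of-fit test with 4 phenotype classes has df = 4 − 1 = 3.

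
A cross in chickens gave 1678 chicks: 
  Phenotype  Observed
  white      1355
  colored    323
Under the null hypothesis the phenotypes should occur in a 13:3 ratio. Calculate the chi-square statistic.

Total ratio parts = 16. Expected numbers out of 1678:
  white: 1678 × 13/16 = 1363.375
  colored: 1678 × 3/16 = 314.625
χ² = Σ (O − E)² / E
  white: (1355 − 1363.375)² / 1363.375 = 0.0514
  colored: (323 − 314.625)² / 314.625 = 0.2229
χ² = 0.0514 + 0.2229 = 0.2743 ≈ 0.274

0.274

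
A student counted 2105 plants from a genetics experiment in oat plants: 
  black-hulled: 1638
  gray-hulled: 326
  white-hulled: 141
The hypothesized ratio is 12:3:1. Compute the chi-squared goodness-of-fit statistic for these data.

Under the 12:3:1 hypothesis (Σ ratio = 16, N = 2105):
  black-hulled: 2105 × 12/16 = 1578.75
  gray-hulled: 2105 × 3/16 = 394.6875
  white-hulled: 2105 × 1/16 = 131.5625
χ² = Σ (O − E)² / E
  black-hulled: (1638 − 1578.75)² / 1578.75 = 2.2236
  gray-hulled: (326 − 394.6875)² / 394.6875 = 11.9537
  white-hulled: (141 − 131.5625)² / 131.5625 = 0.6770
χ² = 2.2236 + 11.9537 + 0.6770 = 14.8543 ≈ 14.854

14.854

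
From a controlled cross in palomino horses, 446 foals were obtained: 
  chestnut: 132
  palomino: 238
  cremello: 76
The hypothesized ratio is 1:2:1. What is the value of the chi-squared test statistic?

Expected counts for N = 446 under a 1:2:1 ratio (total parts = 4):
  chestnut: 446 × 1/4 = 111.5
  palomino: 446 × 2/4 = 223
  cremello: 446 × 1/4 = 111.5
χ² = Σ (O − E)² / E
  chestnut: (132 − 111.5)² / 111.5 = 3.7691
  palomino: (238 − 223)² / 223 = 1.0090
  cremello: (76 − 111.5)² / 111.5 = 11.3027
χ² = 3.7691 + 1.0090 + 11.3027 = 16.0808 ≈ 16.081

16.081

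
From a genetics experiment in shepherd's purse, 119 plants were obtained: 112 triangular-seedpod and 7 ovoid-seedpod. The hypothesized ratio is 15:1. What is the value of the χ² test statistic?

Expected counts for N = 119 under a 15:1 ratio (total parts = 16):
  triangular-seedpod: 119 × 15/16 = 111.5625
  ovoid-seedpod: 119 × 1/16 = 7.4375
χ² = Σ (O − E)² / E
  triangular-seedpod: (112 − 111.5625)² / 111.5625 = 0.0017
  ovoid-seedpod: (7 − 7.4375)² / 7.4375 = 0.0257
χ² = 0.0017 + 0.0257 = 0.0274 ≈ 0.027

0.027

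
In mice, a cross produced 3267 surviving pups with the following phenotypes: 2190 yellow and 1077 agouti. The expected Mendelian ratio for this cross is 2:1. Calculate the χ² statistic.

Expected counts for N = 3267 under a 2:1 ratio (total parts = 3):
  yellow: 3267 × 2/3 = 2178
  agouti: 3267 × 1/3 = 1089
χ² = Σ (O − E)² / E
  yellow: (2190 − 2178)² / 2178 = 0.0661
  agouti: (1077 − 1089)² / 1089 = 0.1322
χ² = 0.0661 + 0.1322 = 0.1983 ≈ 0.198

0.198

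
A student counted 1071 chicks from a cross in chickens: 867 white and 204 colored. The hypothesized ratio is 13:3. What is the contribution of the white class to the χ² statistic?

Under the 13:3 hypothesis (Σ ratio = 16, N = 1071):
  white: 1071 × 13/16 = 870.1875
  colored: 1071 × 3/16 = 200.8125
Contribution of white: (867 − 870.1875)² / 870.1875 = 0.0117

0.012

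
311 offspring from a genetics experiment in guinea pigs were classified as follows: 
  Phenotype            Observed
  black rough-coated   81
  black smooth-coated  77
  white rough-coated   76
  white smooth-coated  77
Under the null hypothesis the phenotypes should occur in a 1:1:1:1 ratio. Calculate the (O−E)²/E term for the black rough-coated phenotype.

0.136

Under the 1:1:1:1 hypothesis (Σ ratio = 4, N = 311):
  black rough-coated: 311 × 1/4 = 77.75
  black smooth-coated: 311 × 1/4 = 77.75
  white rough-coated: 311 × 1/4 = 77.75
  white smooth-coated: 311 × 1/4 = 77.75
Contribution of black rough-coated: (81 − 77.75)² / 77.75 = 0.1359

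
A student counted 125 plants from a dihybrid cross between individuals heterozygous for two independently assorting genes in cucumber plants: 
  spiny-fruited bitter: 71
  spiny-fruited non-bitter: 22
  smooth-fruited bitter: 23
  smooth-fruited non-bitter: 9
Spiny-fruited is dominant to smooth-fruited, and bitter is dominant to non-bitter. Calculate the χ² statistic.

0.284

A dihybrid F₂ with independent assortment and complete dominance at both loci gives a 9:3:3:1 phenotypic ratio.
The 9:3:3:1 ratio has 16 parts, so with N = 125 the expected counts are:
  spiny-fruited bitter: 125 × 9/16 = 70.3125
  spiny-fruited non-bitter: 125 × 3/16 = 23.4375
  smooth-fruited bitter: 125 × 3/16 = 23.4375
  smooth-fruited non-bitter: 125 × 1/16 = 7.8125
χ² = Σ (O − E)² / E
  spiny-fruited bitter: (71 − 70.3125)² / 70.3125 = 0.0067
  spiny-fruited non-bitter: (22 − 23.4375)² / 23.4375 = 0.0882
  smooth-fruited bitter: (23 − 23.4375)² / 23.4375 = 0.0082
  smooth-fruited non-bitter: (9 − 7.8125)² / 7.8125 = 0.1805
χ² = 0.0067 + 0.0882 + 0.0082 + 0.1805 = 0.2836 ≈ 0.284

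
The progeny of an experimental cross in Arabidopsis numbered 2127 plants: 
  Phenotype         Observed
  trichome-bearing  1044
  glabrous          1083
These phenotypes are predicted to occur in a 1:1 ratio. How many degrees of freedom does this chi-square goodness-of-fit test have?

1

A goodness-of-fit test with 2 phenotype classes has df = 2 − 1 = 1.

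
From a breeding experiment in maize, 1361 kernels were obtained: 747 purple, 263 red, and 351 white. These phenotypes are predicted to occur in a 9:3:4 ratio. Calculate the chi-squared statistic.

1.029

Expected counts for N = 1361 under a 9:3:4 ratio (total parts = 16):
  purple: 1361 × 9/16 = 765.5625
  red: 1361 × 3/16 = 255.1875
  white: 1361 × 4/16 = 340.25
χ² = Σ (O − E)² / E
  purple: (747 − 765.5625)² / 765.5625 = 0.4501
  red: (263 − 255.1875)² / 255.1875 = 0.2392
  white: (351 − 340.25)² / 340.25 = 0.3396
χ² = 0.4501 + 0.2392 + 0.3396 = 1.0289 ≈ 1.029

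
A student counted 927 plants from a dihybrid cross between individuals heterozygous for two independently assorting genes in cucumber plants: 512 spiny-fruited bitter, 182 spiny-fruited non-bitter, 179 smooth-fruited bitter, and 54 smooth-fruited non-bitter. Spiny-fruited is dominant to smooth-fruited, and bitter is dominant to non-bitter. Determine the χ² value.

A dihybrid F₂ with independent assortment and complete dominance at both loci gives a 9:3:3:1 phenotypic ratio.
Expected counts for N = 927 under a 9:3:3:1 ratio (total parts = 16):
  spiny-fruited bitter: 927 × 9/16 = 521.4375
  spiny-fruited non-bitter: 927 × 3/16 = 173.8125
  smooth-fruited bitter: 927 × 3/16 = 173.8125
  smooth-fruited non-bitter: 927 × 1/16 = 57.9375
χ² = Σ (O − E)² / E
  spiny-fruited bitter: (512 − 521.4375)² / 521.4375 = 0.1708
  spiny-fruited non-bitter: (182 − 173.8125)² / 173.8125 = 0.3857
  smooth-fruited bitter: (179 − 173.8125)² / 173.8125 = 0.1548
  smooth-fruited non-bitter: (54 − 57.9375)² / 57.9375 = 0.2676
χ² = 0.1708 + 0.3857 + 0.1548 + 0.2676 = 0.9789 ≈ 0.979

0.979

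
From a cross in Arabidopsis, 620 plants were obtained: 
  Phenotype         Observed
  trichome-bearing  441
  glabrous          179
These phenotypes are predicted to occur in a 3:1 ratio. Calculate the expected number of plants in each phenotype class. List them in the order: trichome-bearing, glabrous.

465, 155

Total ratio parts = 4. Expected numbers out of 620:
  trichome-bearing: 620 × 3/4 = 465
  glabrous: 620 × 1/4 = 155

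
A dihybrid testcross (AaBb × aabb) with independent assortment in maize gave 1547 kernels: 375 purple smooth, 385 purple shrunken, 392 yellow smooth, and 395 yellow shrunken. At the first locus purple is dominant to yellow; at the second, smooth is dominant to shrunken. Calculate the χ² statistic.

0.612

A dihybrid testcross with independent assortment gives a 1:1:1:1 ratio.
Expected counts for N = 1547 under a 1:1:1:1 ratio (total parts = 4):
  purple smooth: 1547 × 1/4 = 386.75
  purple shrunken: 1547 × 1/4 = 386.75
  yellow smooth: 1547 × 1/4 = 386.75
  yellow shrunken: 1547 × 1/4 = 386.75
χ² = Σ (O − E)² / E
  purple smooth: (375 − 386.75)² / 386.75 = 0.3570
  purple shrunken: (385 − 386.75)² / 386.75 = 0.0079
  yellow smooth: (392 − 386.75)² / 386.75 = 0.0713
  yellow shrunken: (395 − 386.75)² / 386.75 = 0.1760
χ² = 0.3570 + 0.0079 + 0.0713 + 0.1760 = 0.6122 ≈ 0.612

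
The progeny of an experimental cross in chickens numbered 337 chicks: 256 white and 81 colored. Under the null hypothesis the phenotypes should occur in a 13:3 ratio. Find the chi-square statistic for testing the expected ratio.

Total ratio parts = 16. Expected numbers out of 337:
  white: 337 × 13/16 = 273.8125
  colored: 337 × 3/16 = 63.1875
χ² = Σ (O − E)² / E
  white: (256 − 273.8125)² / 273.8125 = 1.1588
  colored: (81 − 63.1875)² / 63.1875 = 5.0213
χ² = 1.1588 + 5.0213 = 6.1801 ≈ 6.180

6.180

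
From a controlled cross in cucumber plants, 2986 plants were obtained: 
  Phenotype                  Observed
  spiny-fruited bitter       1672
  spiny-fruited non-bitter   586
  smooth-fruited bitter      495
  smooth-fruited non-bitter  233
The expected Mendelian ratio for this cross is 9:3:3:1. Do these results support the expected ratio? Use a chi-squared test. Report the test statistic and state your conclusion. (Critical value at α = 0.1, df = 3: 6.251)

Total ratio parts = 16. Expected numbers out of 2986:
  spiny-fruited bitter: 2986 × 9/16 = 1679.625
  spiny-fruited non-bitter: 2986 × 3/16 = 559.875
  smooth-fruited bitter: 2986 × 3/16 = 559.875
  smooth-fruited non-bitter: 2986 × 1/16 = 186.625
χ² = Σ (O − E)² / E
  spiny-fruited bitter: (1672 − 1679.625)² / 1679.625 = 0.0346
  spiny-fruited non-bitter: (586 − 559.875)² / 559.875 = 1.2191
  smooth-fruited bitter: (495 − 559.875)² / 559.875 = 7.5173
  smooth-fruited non-bitter: (233 − 186.625)² / 186.625 = 11.5239
χ² = 0.0346 + 1.2191 + 7.5173 + 11.5239 = 20.2949 ≈ 20.295
Degrees of freedom = 4 − 1 = 3; critical value at α = 0.1 is 6.251.
Since 20.295 > 6.251, we reject the null hypothesis — the data do not fit the 9:3:3:1 ratio.

20.295; not consistent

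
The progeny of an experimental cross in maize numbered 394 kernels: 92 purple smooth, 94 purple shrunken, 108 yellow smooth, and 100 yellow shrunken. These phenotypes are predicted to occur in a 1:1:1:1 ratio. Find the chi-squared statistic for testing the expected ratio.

1.574

Total ratio parts = 4. Expected numbers out of 394:
  purple smooth: 394 × 1/4 = 98.5
  purple shrunken: 394 × 1/4 = 98.5
  yellow smooth: 394 × 1/4 = 98.5
  yellow shrunken: 394 × 1/4 = 98.5
χ² = Σ (O − E)² / E
  purple smooth: (92 − 98.5)² / 98.5 = 0.4289
  purple shrunken: (94 − 98.5)² / 98.5 = 0.2056
  yellow smooth: (108 − 98.5)² / 98.5 = 0.9162
  yellow shrunken: (100 − 98.5)² / 98.5 = 0.0228
χ² = 0.4289 + 0.2056 + 0.9162 + 0.0228 = 1.5735 ≈ 1.574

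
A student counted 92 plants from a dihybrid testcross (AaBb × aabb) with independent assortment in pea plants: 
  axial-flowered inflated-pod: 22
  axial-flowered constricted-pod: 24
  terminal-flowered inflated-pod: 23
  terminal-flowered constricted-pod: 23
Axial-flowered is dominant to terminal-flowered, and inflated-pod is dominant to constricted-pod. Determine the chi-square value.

0.087

A dihybrid testcross with independent assortment gives a 1:1:1:1 ratio.
Under the 1:1:1:1 hypothesis (Σ ratio = 4, N = 92):
  axial-flowered inflated-pod: 92 × 1/4 = 23
  axial-flowered constricted-pod: 92 × 1/4 = 23
  terminal-flowered inflated-pod: 92 × 1/4 = 23
  terminal-flowered constricted-pod: 92 × 1/4 = 23
χ² = Σ (O − E)² / E
  axial-flowered inflated-pod: (22 − 23)² / 23 = 0.0435
  axial-flowered constricted-pod: (24 − 23)² / 23 = 0.0435
  terminal-flowered inflated-pod: (23 − 23)² / 23 = 0.0000
  terminal-flowered constricted-pod: (23 − 23)² / 23 = 0.0000
χ² = 0.0435 + 0.0435 + 0.0000 + 0.0000 = 0.087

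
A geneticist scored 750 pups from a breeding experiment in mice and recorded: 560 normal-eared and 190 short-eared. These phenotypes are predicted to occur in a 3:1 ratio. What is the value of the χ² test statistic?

Expected counts for N = 750 under a 3:1 ratio (total parts = 4):
  normal-eared: 750 × 3/4 = 562.5
  short-eared: 750 × 1/4 = 187.5
χ² = Σ (O − E)² / E
  normal-eared: (560 − 562.5)² / 562.5 = 0.0111
  short-eared: (190 − 187.5)² / 187.5 = 0.0333
χ² = 0.0111 + 0.0333 = 0.0444 ≈ 0.044

0.044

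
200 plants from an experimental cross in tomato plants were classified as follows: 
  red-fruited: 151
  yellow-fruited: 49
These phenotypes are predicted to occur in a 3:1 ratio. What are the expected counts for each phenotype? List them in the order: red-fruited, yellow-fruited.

150, 50

Total ratio parts = 4. Expected numbers out of 200:
  red-fruited: 200 × 3/4 = 150
  yellow-fruited: 200 × 1/4 = 50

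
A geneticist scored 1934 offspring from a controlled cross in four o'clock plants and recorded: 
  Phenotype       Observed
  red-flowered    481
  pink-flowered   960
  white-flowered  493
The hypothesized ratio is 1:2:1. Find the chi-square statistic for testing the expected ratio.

0.250

Total ratio parts = 4. Expected numbers out of 1934:
  red-flowered: 1934 × 1/4 = 483.5
  pink-flowered: 1934 × 2/4 = 967
  white-flowered: 1934 × 1/4 = 483.5
χ² = Σ (O − E)² / E
  red-flowered: (481 − 483.5)² / 483.5 = 0.0129
  pink-flowered: (960 − 967)² / 967 = 0.0507
  white-flowered: (493 − 483.5)² / 483.5 = 0.1867
χ² = 0.0129 + 0.0507 + 0.1867 = 0.2503 ≈ 0.250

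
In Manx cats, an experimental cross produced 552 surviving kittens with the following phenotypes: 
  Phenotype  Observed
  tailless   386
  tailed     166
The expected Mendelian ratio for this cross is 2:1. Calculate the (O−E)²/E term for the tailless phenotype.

0.880

The 2:1 ratio has 3 parts, so with N = 552 the expected counts are:
  tailless: 552 × 2/3 = 368
  tailed: 552 × 1/3 = 184
Contribution of tailless: (386 − 368)² / 368 = 0.8804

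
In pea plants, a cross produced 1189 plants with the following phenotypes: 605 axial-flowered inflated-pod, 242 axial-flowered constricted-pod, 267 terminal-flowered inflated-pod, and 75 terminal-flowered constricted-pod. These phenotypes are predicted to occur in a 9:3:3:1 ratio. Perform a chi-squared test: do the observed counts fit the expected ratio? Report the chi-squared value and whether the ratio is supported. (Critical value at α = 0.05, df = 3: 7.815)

The 9:3:3:1 ratio has 16 parts, so with N = 1189 the expected counts are:
  axial-flowered inflated-pod: 1189 × 9/16 = 668.8125
  axial-flowered constricted-pod: 1189 × 3/16 = 222.9375
  terminal-flowered inflated-pod: 1189 × 3/16 = 222.9375
  terminal-flowered constricted-pod: 1189 × 1/16 = 74.3125
χ² = Σ (O − E)² / E
  axial-flowered inflated-pod: (605 − 668.8125)² / 668.8125 = 6.0885
  axial-flowered constricted-pod: (242 − 222.9375)² / 222.9375 = 1.6300
  terminal-flowered inflated-pod: (267 − 222.9375)² / 222.9375 = 8.7087
  terminal-flowered constricted-pod: (75 − 74.3125)² / 74.3125 = 0.0064
χ² = 6.0885 + 1.6300 + 8.7087 + 0.0064 = 16.4336 ≈ 16.434
Degrees of freedom = 4 − 1 = 3; critical value at α = 0.05 is 7.815.
Since 16.434 > 7.815, we reject the null hypothesis — the data do not fit the 9:3:3:1 ratio.

16.434; not consistent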